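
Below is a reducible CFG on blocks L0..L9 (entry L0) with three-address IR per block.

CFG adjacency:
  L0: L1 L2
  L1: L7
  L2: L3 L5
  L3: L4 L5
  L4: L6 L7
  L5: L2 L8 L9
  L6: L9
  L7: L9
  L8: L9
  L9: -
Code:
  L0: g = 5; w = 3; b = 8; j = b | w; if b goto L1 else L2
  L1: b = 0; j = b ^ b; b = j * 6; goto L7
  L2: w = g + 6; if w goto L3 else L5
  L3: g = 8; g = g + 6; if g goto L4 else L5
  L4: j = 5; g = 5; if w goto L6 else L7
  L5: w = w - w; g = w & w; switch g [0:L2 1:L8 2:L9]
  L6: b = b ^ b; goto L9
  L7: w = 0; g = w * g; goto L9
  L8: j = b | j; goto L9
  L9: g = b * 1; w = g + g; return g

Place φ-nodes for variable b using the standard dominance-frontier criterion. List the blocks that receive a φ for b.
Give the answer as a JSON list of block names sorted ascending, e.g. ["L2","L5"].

idom tree: L1←L0 L2←L0 L3←L2 L4←L3 L5←L2 L6←L4 L7←L0 L8←L5 L9←L0
Join-block Dom:
  L2: preds {L0,L5}: {L0} ∩ {L0,L2,L5} = {L0}; idom=L0
  L5: preds {L2,L3}: {L0,L2} ∩ {L0,L2,L3} = {L0,L2}; idom=L2
  L7: preds {L1,L4}: {L0,L1} ∩ {L0,L2,L3,L4} = {L0}; idom=L0
  L9: preds {L5,L6,L7,L8}: {L0,L2,L5} ∩ {L0,L2,L3,L4,L6} ∩ {L0,L7} ∩ {L0,L2,L5,L8} = {L0}; idom=L0

DF walk-up:
  join L2 pred L0: · stop@L0
  join L2 pred L5: L5→L2 stop@L0
  join L5 pred L2: · stop@L2
  join L5 pred L3: L3 stop@L2
  join L7 pred L1: L1 stop@L0
  join L7 pred L4: L4→L3→L2 stop@L0
  join L9 pred L5: L5→L2 stop@L0
  join L9 pred L6: L6→L4→L3→L2 stop@L0
  join L9 pred L7: L7 stop@L0
  join L9 pred L8: L8→L5→L2 stop@L0
  L0: DF=∅
  L1: DF={L7}
  L2: DF={L2,L7,L9}
  L3: DF={L5,L7,L9}
  L4: DF={L7,L9}
  L5: DF={L2,L9}
  L6: DF={L9}
  L7: DF={L9}
  L8: DF={L9}
  L9: DF=∅

φ for b: defs {L0,L1,L6}
  DF⁺ = {L7,L9}

Answer: ["L7", "L9"]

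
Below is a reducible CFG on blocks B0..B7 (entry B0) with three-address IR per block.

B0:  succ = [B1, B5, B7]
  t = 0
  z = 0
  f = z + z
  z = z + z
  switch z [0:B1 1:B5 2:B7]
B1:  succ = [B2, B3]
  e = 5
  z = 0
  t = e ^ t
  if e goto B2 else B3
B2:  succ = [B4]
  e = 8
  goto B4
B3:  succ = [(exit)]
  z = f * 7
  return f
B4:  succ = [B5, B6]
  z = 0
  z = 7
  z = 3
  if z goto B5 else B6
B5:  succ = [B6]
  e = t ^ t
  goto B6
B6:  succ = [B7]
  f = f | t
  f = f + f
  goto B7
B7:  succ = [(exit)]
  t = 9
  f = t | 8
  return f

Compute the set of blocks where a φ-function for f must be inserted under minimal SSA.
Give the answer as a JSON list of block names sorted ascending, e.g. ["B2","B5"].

idom tree: B1←B0 B2←B1 B3←B1 B4←B2 B5←B0 B6←B0 B7←B0
Dom at joins:
  B5: preds {B0,B4}: {B0} ∩ {B0,B1,B2,B4} = {B0}; idom=B0
  B6: preds {B4,B5}: {B0,B1,B2,B4} ∩ {B0,B5} = {B0}; idom=B0
  B7: preds {B0,B6}: {B0} ∩ {B0,B6} = {B0}; idom=B0

DF derivation:
  join B5 pred B0: · stop@B0
  join B5 pred B4: B4→B2→B1 stop@B0
  join B6 pred B4: B4→B2→B1 stop@B0
  join B6 pred B5: B5 stop@B0
  join B7 pred B0: · stop@B0
  join B7 pred B6: B6 stop@B0
  B0 → ∅
  B1 → {B5,B6}
  B2 → {B5,B6}
  B3 → ∅
  B4 → {B5,B6}
  B5 → {B6}
  B6 → {B7}
  B7 → ∅

φ for f: defs {B0,B6,B7}
  DF⁺ = {B7}

Answer: ["B7"]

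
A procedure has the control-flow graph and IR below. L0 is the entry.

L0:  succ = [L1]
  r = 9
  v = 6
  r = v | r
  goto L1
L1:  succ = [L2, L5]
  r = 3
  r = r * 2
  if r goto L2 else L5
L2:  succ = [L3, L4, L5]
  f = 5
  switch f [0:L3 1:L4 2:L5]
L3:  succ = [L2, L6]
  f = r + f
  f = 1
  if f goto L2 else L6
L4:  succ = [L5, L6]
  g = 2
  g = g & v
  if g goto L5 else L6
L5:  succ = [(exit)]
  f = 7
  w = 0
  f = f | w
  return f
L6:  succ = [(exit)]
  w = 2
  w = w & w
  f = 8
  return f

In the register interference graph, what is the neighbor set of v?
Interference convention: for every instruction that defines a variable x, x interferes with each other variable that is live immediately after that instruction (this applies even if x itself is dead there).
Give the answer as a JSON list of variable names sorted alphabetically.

def/use:
  L0: def={r,v} ue=∅
  L1: def={r} ue=∅
  L2: def={f} ue=∅
  L3: def={f} ue={f,r}
  L4: def={g} ue={v}
  L5: def={f,w} ue=∅
  L6: def={f,w} ue=∅

Backward fixpoint:
  L0 li=∅ lo={v}
  L1 li={v} lo={r,v}
  L2 li={r,v} lo={f,r,v}
  L3 li={f,r,v} lo={r,v}
  L4 li={v} lo=∅
  L5 li=∅ lo=∅
  L6 li=∅ lo=∅

Conflict graph:
  f — {r,v,w}
  g — {v}
  r — {f,v}
  v — {f,g,r}
  w — {f}

N(v) = ["f", "g", "r"]

Answer: ["f", "g", "r"]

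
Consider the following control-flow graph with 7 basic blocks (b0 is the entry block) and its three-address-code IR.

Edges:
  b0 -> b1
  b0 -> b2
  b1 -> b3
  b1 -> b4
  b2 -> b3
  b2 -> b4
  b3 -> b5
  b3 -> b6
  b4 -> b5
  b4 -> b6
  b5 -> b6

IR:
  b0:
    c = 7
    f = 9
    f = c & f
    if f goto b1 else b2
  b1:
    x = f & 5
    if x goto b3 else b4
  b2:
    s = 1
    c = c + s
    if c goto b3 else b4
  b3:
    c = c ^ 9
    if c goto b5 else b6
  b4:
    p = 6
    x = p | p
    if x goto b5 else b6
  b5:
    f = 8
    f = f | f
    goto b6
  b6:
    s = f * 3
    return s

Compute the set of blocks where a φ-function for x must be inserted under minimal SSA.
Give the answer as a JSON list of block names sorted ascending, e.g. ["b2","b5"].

Answer: ["b3", "b4", "b5", "b6"]

Derivation:
idom tree: b1←b0 b2←b0 b3←b0 b4←b0 b5←b0 b6←b0
Dom∩ at merges:
  b3: preds {b1,b2}: {b0,b1} ∩ {b0,b2} = {b0}; idom=b0
  b4: preds {b1,b2}: {b0,b1} ∩ {b0,b2} = {b0}; idom=b0
  b5: preds {b3,b4}: {b0,b3} ∩ {b0,b4} = {b0}; idom=b0
  b6: preds {b3,b4,b5}: {b0,b3} ∩ {b0,b4} ∩ {b0,b5} = {b0}; idom=b0

DF derivation:
  join b3 pred b1: b1 stop@b0
  join b3 pred b2: b2 stop@b0
  join b4 pred b1: b1 stop@b0
  join b4 pred b2: b2 stop@b0
  join b5 pred b3: b3 stop@b0
  join b5 pred b4: b4 stop@b0
  join b6 pred b3: b3 stop@b0
  join b6 pred b4: b4 stop@b0
  join b6 pred b5: b5 stop@b0
  DF(b0)=∅
  DF(b1)={b3,b4}
  DF(b2)={b3,b4}
  DF(b3)={b5,b6}
  DF(b4)={b5,b6}
  DF(b5)={b6}
  DF(b6)=∅

φ for x: defs {b1,b4}
  DF⁺ = {b3,b4,b5,b6}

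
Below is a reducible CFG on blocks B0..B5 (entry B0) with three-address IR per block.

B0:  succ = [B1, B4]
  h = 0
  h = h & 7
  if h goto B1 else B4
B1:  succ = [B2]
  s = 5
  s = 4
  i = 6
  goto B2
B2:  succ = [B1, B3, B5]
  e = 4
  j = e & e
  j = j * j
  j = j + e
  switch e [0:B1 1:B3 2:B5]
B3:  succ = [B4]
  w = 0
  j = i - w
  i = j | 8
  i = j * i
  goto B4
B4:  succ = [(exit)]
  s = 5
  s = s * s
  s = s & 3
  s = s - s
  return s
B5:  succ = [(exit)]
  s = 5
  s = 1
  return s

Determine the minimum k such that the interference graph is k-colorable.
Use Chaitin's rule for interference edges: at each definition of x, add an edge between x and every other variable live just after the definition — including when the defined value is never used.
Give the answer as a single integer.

Per-block:
  B0 def {h} use ∅
  B1 def {i,s} use ∅
  B2 def {e,j} use ∅
  B3 def {i,j,w} use {i}
  B4 def {s} use ∅
  B5 def {s} use ∅

Live sets:
  B0 li=∅ lo=∅
  B1 li=∅ lo={i}
  B2 li={i} lo={i}
  B3 li={i} lo=∅
  B4 li=∅ lo=∅
  B5 li=∅ lo=∅

Interfere edges:
  e↔{i,j}
  h↔∅
  i↔{e,j,w}
  j↔{e,i}
  s↔∅
  w↔{i}

Registers:
  lower bound: {e,i,j} mutually conflict ⇒ χ ≥ 3
  assign e→c1 h→c0 i→c0 j→c2 s→c0 w→c1 — no edge inside a register ⇒ χ ≤ 3
  χ = 3

Answer: 3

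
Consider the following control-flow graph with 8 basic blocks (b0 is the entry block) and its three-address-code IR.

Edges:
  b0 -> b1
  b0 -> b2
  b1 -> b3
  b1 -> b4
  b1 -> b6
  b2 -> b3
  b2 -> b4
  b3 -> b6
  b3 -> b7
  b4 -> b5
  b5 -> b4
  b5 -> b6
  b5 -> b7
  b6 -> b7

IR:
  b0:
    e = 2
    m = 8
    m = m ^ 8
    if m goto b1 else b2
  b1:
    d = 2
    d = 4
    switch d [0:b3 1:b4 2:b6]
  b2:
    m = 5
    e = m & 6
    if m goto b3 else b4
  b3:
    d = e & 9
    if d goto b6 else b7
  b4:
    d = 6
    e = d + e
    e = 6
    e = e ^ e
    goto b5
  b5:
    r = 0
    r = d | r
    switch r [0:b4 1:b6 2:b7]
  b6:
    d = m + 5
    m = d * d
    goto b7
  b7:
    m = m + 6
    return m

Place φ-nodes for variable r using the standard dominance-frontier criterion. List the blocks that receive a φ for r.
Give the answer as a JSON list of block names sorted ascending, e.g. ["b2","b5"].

idom tree: b1←b0 b2←b0 b3←b0 b4←b0 b5←b4 b6←b0 b7←b0
Join-block Dom:
  b3: preds {b1,b2}: {b0,b1} ∩ {b0,b2} = {b0}; idom=b0
  b4: preds {b1,b2,b5}: {b0,b1} ∩ {b0,b2} ∩ {b0,b4,b5} = {b0}; idom=b0
  b6: preds {b1,b3,b5}: {b0,b1} ∩ {b0,b3} ∩ {b0,b4,b5} = {b0}; idom=b0
  b7: preds {b3,b5,b6}: {b0,b3} ∩ {b0,b4,b5} ∩ {b0,b6} = {b0}; idom=b0

DF derivation:
  join b3 pred b1: b1 stop@b0
  join b3 pred b2: b2 stop@b0
  join b4 pred b1: b1 stop@b0
  join b4 pred b2: b2 stop@b0
  join b4 pred b5: b5→b4 stop@b0
  join b6 pred b1: b1 stop@b0
  join b6 pred b3: b3 stop@b0
  join b6 pred b5: b5→b4 stop@b0
  join b7 pred b3: b3 stop@b0
  join b7 pred b5: b5→b4 stop@b0
  join b7 pred b6: b6 stop@b0
  DF(b0)=∅
  DF(b1)={b3,b4,b6}
  DF(b2)={b3,b4}
  DF(b3)={b6,b7}
  DF(b4)={b4,b6,b7}
  DF(b5)={b4,b6,b7}
  DF(b6)={b7}
  DF(b7)=∅

φ for r: defs {b5}
  DF⁺ = {b4,b6,b7}

Answer: ["b4", "b6", "b7"]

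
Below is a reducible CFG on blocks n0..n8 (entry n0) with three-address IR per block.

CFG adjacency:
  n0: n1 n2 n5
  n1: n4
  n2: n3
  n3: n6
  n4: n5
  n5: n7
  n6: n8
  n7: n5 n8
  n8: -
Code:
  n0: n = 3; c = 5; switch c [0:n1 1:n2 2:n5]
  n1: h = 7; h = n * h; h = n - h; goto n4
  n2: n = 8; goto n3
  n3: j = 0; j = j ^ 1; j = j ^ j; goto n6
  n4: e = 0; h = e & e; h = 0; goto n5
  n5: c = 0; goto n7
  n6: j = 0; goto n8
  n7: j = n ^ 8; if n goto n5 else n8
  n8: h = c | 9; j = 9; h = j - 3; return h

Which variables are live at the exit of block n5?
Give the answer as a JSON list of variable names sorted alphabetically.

Answer: ["c", "n"]

Analysis:
Block summaries:
  n0 def {c,n} use ∅
  n1 def {h} use {n}
  n2 def {n} use ∅
  n3 def {j} use ∅
  n4 def {e,h} use ∅
  n5 def {c} use ∅
  n6 def {j} use ∅
  n7 def {j} use {n}
  n8 def {h,j} use {c}

Live sets:
  n0 li=∅ lo={c,n}
  n1 li={n} lo={n}
  n2 li={c} lo={c}
  n3 li={c} lo={c}
  n4 li={n} lo={n}
  n5 li={n} lo={c,n}
  n6 li={c} lo={c}
  n7 li={c,n} lo={c,n}
  n8 li={c} lo=∅

live-out(n5) = ["c", "n"]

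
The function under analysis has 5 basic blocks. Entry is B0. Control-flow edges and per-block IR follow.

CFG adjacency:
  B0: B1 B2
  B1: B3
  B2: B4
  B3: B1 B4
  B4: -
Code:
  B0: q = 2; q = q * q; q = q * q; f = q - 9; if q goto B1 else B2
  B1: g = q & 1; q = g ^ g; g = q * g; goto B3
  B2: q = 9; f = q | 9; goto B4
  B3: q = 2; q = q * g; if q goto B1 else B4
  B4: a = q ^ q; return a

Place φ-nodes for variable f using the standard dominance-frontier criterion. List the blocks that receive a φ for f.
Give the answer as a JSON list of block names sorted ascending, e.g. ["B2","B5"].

idom tree: B1←B0 B2←B0 B3←B1 B4←B0
Dom at joins:
  B1: preds {B0,B3}: {B0} ∩ {B0,B1,B3} = {B0}; idom=B0
  B4: preds {B2,B3}: {B0,B2} ∩ {B0,B1,B3} = {B0}; idom=B0

Frontier:
  join B1 pred B0: · stop@B0
  join B1 pred B3: B3→B1 stop@B0
  join B4 pred B2: B2 stop@B0
  join B4 pred B3: B3→B1 stop@B0
  DF(B0)=∅
  DF(B1)={B1,B4}
  DF(B2)={B4}
  DF(B3)={B1,B4}
  DF(B4)=∅

φ for f: defs {B0,B2}
  DF⁺ = {B4}

Answer: ["B4"]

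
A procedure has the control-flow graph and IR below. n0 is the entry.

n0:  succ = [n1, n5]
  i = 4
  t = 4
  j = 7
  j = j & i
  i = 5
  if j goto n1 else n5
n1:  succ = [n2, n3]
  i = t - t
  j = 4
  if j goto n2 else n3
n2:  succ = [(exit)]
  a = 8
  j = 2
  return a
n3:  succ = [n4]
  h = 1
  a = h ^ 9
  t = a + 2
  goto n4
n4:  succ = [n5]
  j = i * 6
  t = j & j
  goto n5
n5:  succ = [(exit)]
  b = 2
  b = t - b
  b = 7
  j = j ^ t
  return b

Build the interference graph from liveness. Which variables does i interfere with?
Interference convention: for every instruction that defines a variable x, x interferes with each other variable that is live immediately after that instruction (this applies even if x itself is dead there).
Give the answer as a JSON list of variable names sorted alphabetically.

Answer: ["a", "h", "j", "t"]

Derivation:
def/use:
  n0: {i,j,t} / ∅
  n1: {i,j} / {t}
  n2: {a,j} / ∅
  n3: {a,h,t} / ∅
  n4: {j,t} / {i}
  n5: {b,j} / {j,t}

Live sets:
  n0 li=∅ lo={j,t}
  n1 li={t} lo={i}
  n2 li=∅ lo=∅
  n3 li={i} lo={i}
  n4 li={i} lo={j,t}
  n5 li={j,t} lo=∅

Conflict graph:
  a — {i,j}
  b — {j,t}
  h — {i}
  i — {a,h,j,t}
  j — {a,b,i,t}
  t — {b,i,j}

N(i) = ["a", "h", "j", "t"]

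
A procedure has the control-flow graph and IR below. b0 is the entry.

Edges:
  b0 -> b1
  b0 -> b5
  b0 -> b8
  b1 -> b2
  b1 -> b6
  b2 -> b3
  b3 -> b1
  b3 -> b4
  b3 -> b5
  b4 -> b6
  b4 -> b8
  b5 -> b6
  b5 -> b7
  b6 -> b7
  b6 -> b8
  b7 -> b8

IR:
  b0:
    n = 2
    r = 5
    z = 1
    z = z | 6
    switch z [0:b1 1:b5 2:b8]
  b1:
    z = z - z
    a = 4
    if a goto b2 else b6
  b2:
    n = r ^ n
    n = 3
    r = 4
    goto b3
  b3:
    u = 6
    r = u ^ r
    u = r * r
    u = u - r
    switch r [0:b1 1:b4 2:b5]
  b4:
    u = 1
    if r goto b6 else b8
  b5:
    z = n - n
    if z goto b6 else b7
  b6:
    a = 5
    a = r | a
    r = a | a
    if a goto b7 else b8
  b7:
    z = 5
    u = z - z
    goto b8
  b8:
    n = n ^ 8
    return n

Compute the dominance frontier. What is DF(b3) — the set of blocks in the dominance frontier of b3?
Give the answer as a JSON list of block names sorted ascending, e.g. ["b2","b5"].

idom tree: b1←b0 b2←b1 b3←b2 b4←b3 b5←b0 b6←b0 b7←b0 b8←b0
Join-block Dom:
  b1: preds {b0,b3}: {b0} ∩ {b0,b1,b2,b3} = {b0}; idom=b0
  b5: preds {b0,b3}: {b0} ∩ {b0,b1,b2,b3} = {b0}; idom=b0
  b6: preds {b1,b4,b5}: {b0,b1} ∩ {b0,b1,b2,b3,b4} ∩ {b0,b5} = {b0}; idom=b0
  b7: preds {b5,b6}: {b0,b5} ∩ {b0,b6} = {b0}; idom=b0
  b8: preds {b0,b4,b6,b7}: {b0} ∩ {b0,b1,b2,b3,b4} ∩ {b0,b6} ∩ {b0,b7} = {b0}; idom=b0

DF derivation:
  join b1 pred b0: · stop@b0
  join b1 pred b3: b3→b2→b1 stop@b0
  join b5 pred b0: · stop@b0
  join b5 pred b3: b3→b2→b1 stop@b0
  join b6 pred b1: b1 stop@b0
  join b6 pred b4: b4→b3→b2→b1 stop@b0
  join b6 pred b5: b5 stop@b0
  join b7 pred b5: b5 stop@b0
  join b7 pred b6: b6 stop@b0
  join b8 pred b0: · stop@b0
  join b8 pred b4: b4→b3→b2→b1 stop@b0
  join b8 pred b6: b6 stop@b0
  join b8 pred b7: b7 stop@b0
  DF(b0)=∅
  DF(b1)={b1,b5,b6,b8}
  DF(b2)={b1,b5,b6,b8}
  DF(b3)={b1,b5,b6,b8}
  DF(b4)={b6,b8}
  DF(b5)={b6,b7}
  DF(b6)={b7,b8}
  DF(b7)={b8}
  DF(b8)=∅

DF(b3) = ["b1", "b5", "b6", "b8"]

Answer: ["b1", "b5", "b6", "b8"]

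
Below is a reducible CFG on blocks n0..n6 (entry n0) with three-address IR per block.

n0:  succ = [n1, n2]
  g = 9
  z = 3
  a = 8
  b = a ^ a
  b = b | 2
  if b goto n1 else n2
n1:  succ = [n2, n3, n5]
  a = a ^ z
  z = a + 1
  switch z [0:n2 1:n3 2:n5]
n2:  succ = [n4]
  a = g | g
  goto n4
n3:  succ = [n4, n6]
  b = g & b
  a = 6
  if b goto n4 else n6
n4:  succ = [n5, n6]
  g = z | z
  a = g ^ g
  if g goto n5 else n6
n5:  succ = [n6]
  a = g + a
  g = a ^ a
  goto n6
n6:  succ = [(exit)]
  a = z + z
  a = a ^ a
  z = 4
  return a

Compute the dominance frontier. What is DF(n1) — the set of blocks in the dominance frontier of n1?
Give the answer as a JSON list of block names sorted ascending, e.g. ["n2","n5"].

Answer: ["n2", "n4", "n5", "n6"]

Derivation:
idom tree: n1←n0 n2←n0 n3←n1 n4←n0 n5←n0 n6←n0
Dom at joins:
  n2: preds {n0,n1}: {n0} ∩ {n0,n1} = {n0}; idom=n0
  n4: preds {n2,n3}: {n0,n2} ∩ {n0,n1,n3} = {n0}; idom=n0
  n5: preds {n1,n4}: {n0,n1} ∩ {n0,n4} = {n0}; idom=n0
  n6: preds {n3,n4,n5}: {n0,n1,n3} ∩ {n0,n4} ∩ {n0,n5} = {n0}; idom=n0

Frontier:
  join n2 pred n0: · stop@n0
  join n2 pred n1: n1 stop@n0
  join n4 pred n2: n2 stop@n0
  join n4 pred n3: n3→n1 stop@n0
  join n5 pred n1: n1 stop@n0
  join n5 pred n4: n4 stop@n0
  join n6 pred n3: n3→n1 stop@n0
  join n6 pred n4: n4 stop@n0
  join n6 pred n5: n5 stop@n0
  n0 → ∅
  n1 → {n2,n4,n5,n6}
  n2 → {n4}
  n3 → {n4,n6}
  n4 → {n5,n6}
  n5 → {n6}
  n6 → ∅

DF(n1) = ["n2", "n4", "n5", "n6"]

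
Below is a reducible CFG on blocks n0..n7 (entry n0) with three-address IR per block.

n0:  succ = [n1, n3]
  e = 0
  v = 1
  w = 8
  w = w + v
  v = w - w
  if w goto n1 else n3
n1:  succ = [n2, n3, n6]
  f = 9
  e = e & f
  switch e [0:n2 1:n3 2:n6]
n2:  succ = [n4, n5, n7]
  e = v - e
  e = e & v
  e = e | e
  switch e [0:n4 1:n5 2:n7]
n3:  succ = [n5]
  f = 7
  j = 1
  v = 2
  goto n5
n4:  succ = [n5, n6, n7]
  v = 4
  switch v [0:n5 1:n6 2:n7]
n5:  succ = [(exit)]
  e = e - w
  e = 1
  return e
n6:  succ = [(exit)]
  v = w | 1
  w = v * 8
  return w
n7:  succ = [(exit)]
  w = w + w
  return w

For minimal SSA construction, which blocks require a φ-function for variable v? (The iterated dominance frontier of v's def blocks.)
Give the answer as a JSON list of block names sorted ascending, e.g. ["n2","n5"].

idom tree: n1←n0 n2←n1 n3←n0 n4←n2 n5←n0 n6←n1 n7←n2
Join-block Dom:
  n3: preds {n0,n1}: {n0} ∩ {n0,n1} = {n0}; idom=n0
  n5: preds {n2,n3,n4}: {n0,n1,n2} ∩ {n0,n3} ∩ {n0,n1,n2,n4} = {n0}; idom=n0
  n6: preds {n1,n4}: {n0,n1} ∩ {n0,n1,n2,n4} = {n0,n1}; idom=n1
  n7: preds {n2,n4}: {n0,n1,n2} ∩ {n0,n1,n2,n4} = {n0,n1,n2}; idom=n2

DF walk-up:
  n3←n0: walk · to n0
  n3←n1: walk n1 to n0
  n5←n2: walk n2→n1 to n0
  n5←n3: walk n3 to n0
  n5←n4: walk n4→n2→n1 to n0
  n6←n1: walk · to n1
  n6←n4: walk n4→n2 to n1
  n7←n2: walk · to n2
  n7←n4: walk n4 to n2
  n0: DF=∅
  n1: DF={n3,n5}
  n2: DF={n5,n6}
  n3: DF={n5}
  n4: DF={n5,n6,n7}
  n5: DF=∅
  n6: DF=∅
  n7: DF=∅

φ for v: defs {n0,n3,n4,n6}
  DF⁺ = {n5,n6,n7}

Answer: ["n5", "n6", "n7"]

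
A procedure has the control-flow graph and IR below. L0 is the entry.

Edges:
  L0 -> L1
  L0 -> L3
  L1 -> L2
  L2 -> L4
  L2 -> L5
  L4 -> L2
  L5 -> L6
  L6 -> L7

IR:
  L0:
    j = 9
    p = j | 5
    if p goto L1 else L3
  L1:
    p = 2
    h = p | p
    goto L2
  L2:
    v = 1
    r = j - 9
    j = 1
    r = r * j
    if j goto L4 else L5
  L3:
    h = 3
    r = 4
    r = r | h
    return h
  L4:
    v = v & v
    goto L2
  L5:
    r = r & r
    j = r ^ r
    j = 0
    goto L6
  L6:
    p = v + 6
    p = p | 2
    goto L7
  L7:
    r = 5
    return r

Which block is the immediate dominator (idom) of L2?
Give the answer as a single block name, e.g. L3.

Answer: L1

Working:
idom tree: L1←L0 L2←L1 L3←L0 L4←L2 L5←L2 L6←L5 L7←L6
Dom∩ at merges:
  L2: preds {L1,L4}: {L0,L1} ∩ {L0,L1,L2,L4} = {L0,L1}; idom=L1

idom(L2) = L1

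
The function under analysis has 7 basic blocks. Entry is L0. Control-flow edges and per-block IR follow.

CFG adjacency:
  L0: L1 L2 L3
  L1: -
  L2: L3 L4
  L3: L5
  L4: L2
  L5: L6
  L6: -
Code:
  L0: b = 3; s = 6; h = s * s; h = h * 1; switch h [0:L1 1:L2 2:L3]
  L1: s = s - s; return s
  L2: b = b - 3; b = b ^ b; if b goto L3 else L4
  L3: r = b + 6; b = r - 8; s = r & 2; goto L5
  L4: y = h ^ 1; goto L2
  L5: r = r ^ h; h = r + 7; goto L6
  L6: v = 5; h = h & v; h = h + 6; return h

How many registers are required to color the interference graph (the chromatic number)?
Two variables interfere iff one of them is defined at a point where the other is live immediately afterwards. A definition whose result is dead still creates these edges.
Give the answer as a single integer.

Answer: 4

Analysis:
def/use:
  L0: def={b,h,s} ue=∅
  L1: def={s} ue={s}
  L2: def={b} ue={b}
  L3: def={b,r,s} ue={b}
  L4: def={y} ue={h}
  L5: def={h,r} ue={h,r}
  L6: def={h,v} ue={h}

Live sets:
  L0: in=∅ out={b,h,s}
  L1: in={s} out=∅
  L2: in={b,h} out={b,h}
  L3: in={b,h} out={h,r}
  L4: in={b,h} out={b,h}
  L5: in={h,r} out={h}
  L6: in={h} out=∅

Interfere edges:
  b↔{h,r,s,y}
  h↔{b,r,s,v,y}
  r↔{b,h,s}
  s↔{b,h,r}
  v↔{h}
  y↔{b,h}

Chromatic number:
  {b,h,r,s} pairwise interfere (4-clique) ⇒ χ ≥ 4
  assign b→r1 h→r0 r→r2 s→r3 v→r1 y→r2 — no edge inside a register ⇒ χ ≤ 4
  χ = 4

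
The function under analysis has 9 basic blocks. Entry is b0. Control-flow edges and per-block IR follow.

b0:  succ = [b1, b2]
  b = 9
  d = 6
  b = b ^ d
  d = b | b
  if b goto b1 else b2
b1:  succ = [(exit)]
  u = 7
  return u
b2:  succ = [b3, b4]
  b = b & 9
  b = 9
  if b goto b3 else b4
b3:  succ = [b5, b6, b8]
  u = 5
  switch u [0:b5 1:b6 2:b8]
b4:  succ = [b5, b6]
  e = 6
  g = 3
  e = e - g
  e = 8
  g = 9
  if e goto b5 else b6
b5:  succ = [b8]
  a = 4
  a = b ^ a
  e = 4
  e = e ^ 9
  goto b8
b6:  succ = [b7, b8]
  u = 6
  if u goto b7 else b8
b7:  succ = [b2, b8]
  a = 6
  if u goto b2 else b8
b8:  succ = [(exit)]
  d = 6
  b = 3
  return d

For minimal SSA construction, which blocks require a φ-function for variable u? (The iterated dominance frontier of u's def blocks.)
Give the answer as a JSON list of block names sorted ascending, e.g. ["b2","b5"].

Answer: ["b2", "b5", "b6", "b8"]

Derivation:
idom tree: b1←b0 b2←b0 b3←b2 b4←b2 b5←b2 b6←b2 b7←b6 b8←b2
Dom at joins:
  b2: preds {b0,b7}: {b0} ∩ {b0,b2,b6,b7} = {b0}; idom=b0
  b5: preds {b3,b4}: {b0,b2,b3} ∩ {b0,b2,b4} = {b0,b2}; idom=b2
  b6: preds {b3,b4}: {b0,b2,b3} ∩ {b0,b2,b4} = {b0,b2}; idom=b2
  b8: preds {b3,b5,b6,b7}: {b0,b2,b3} ∩ {b0,b2,b5} ∩ {b0,b2,b6} ∩ {b0,b2,b6,b7} = {b0,b2}; idom=b2

Frontier:
  b2←b0: walk · to b0
  b2←b7: walk b7→b6→b2 to b0
  b5←b3: walk b3 to b2
  b5←b4: walk b4 to b2
  b6←b3: walk b3 to b2
  b6←b4: walk b4 to b2
  b8←b3: walk b3 to b2
  b8←b5: walk b5 to b2
  b8←b6: walk b6 to b2
  b8←b7: walk b7→b6 to b2
  DF(b0)=∅
  DF(b1)=∅
  DF(b2)={b2}
  DF(b3)={b5,b6,b8}
  DF(b4)={b5,b6}
  DF(b5)={b8}
  DF(b6)={b2,b8}
  DF(b7)={b2,b8}
  DF(b8)=∅

φ for u: defs {b1,b3,b6}
  DF⁺ = {b2,b5,b6,b8}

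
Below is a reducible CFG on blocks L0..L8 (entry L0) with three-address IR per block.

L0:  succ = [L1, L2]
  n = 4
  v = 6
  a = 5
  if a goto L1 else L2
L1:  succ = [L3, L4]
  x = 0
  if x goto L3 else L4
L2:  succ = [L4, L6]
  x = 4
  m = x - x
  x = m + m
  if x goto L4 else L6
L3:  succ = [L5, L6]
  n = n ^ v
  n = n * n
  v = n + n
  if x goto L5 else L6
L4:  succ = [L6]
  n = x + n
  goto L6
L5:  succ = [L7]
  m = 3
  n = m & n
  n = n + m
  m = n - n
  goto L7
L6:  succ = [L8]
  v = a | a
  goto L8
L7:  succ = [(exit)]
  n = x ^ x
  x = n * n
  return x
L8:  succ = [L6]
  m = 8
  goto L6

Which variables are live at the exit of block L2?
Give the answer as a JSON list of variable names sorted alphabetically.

Answer: ["a", "n", "x"]

Analysis:
def/use:
  L0 def {a,n,v} use ∅
  L1 def {x} use ∅
  L2 def {m,x} use ∅
  L3 def {n,v} use {n,v,x}
  L4 def {n} use {n,x}
  L5 def {m,n} use {n}
  L6 def {v} use {a}
  L7 def {n,x} use {x}
  L8 def {m} use ∅

Liveness:
  live L0: ∅→{a,n,v}
  live L1: {a,n,v}→{a,n,v,x}
  live L2: {a,n}→{a,n,x}
  live L3: {a,n,v,x}→{a,n,x}
  live L4: {a,n,x}→{a}
  live L5: {n,x}→{x}
  live L6: {a}→{a}
  live L7: {x}→∅
  live L8: {a}→{a}

live-out(L2) = ["a", "n", "x"]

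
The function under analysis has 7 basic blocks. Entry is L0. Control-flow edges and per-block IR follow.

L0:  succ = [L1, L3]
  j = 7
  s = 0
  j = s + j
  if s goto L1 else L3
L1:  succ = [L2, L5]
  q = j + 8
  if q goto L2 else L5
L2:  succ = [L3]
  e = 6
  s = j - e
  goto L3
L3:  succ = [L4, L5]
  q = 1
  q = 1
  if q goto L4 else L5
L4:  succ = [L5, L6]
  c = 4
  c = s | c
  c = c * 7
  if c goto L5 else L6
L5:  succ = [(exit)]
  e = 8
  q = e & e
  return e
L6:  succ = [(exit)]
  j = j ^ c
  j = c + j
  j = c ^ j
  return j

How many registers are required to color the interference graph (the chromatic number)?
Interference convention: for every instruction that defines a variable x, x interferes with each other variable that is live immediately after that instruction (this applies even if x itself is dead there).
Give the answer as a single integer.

def/use:
  L0: {j,s} / ∅
  L1: {q} / {j}
  L2: {e,s} / {j}
  L3: {q} / ∅
  L4: {c} / {s}
  L5: {e,q} / ∅
  L6: {j} / {c,j}

Liveness:
  L0 li=∅ lo={j,s}
  L1 li={j} lo={j}
  L2 li={j} lo={j,s}
  L3 li={j,s} lo={j,s}
  L4 li={j,s} lo={c,j}
  L5 li=∅ lo=∅
  L6 li={c,j} lo=∅

Interference:
  c — {j,s}
  e — {j,q}
  j — {c,e,q,s}
  q — {e,j,s}
  s — {c,j,q}

Registers:
  clique {c,j,s} ⇒ need ≥ 3
  3-colouring: R0={j}  R1={c,q}  R2={e,s}
  χ = 3

Answer: 3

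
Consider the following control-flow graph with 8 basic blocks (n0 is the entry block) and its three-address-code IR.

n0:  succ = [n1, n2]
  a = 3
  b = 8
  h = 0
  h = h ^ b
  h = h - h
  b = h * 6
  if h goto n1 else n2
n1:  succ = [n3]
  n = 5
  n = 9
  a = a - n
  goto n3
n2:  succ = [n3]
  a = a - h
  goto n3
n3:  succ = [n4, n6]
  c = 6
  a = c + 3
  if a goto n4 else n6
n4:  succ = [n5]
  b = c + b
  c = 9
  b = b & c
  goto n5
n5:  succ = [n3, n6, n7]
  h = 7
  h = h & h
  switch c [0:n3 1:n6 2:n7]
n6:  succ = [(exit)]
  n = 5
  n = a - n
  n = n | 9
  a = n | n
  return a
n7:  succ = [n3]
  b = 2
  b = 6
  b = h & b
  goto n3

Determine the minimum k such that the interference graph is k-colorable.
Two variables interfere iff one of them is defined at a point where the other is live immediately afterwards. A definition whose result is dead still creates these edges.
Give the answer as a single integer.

Answer: 4

Working:
def/use:
  n0: {a,b,h} / ∅
  n1: {a,n} / {a}
  n2: {a} / {a,h}
  n3: {a,c} / ∅
  n4: {b,c} / {b,c}
  n5: {h} / {c}
  n6: {a,n} / {a}
  n7: {b} / {h}

Backward fixpoint:
  n0 li=∅ lo={a,b,h}
  n1 li={a,b} lo={b}
  n2 li={a,b,h} lo={b}
  n3 li={b} lo={a,b,c}
  n4 li={a,b,c} lo={a,b,c}
  n5 li={a,b,c} lo={a,b,h}
  n6 li={a} lo=∅
  n7 li={h} lo={b}

Conflict graph:
  a↔{b,c,h,n}
  b↔{a,c,h,n}
  c↔{a,b,h}
  h↔{a,b,c}
  n↔{a,b}

Chromatic number:
  {a,b,c,h} pairwise interfere (4-clique) ⇒ χ ≥ 4
  4-colouring: c0={a}  c1={b}  c2={c,n}  c3={h}
  χ = 4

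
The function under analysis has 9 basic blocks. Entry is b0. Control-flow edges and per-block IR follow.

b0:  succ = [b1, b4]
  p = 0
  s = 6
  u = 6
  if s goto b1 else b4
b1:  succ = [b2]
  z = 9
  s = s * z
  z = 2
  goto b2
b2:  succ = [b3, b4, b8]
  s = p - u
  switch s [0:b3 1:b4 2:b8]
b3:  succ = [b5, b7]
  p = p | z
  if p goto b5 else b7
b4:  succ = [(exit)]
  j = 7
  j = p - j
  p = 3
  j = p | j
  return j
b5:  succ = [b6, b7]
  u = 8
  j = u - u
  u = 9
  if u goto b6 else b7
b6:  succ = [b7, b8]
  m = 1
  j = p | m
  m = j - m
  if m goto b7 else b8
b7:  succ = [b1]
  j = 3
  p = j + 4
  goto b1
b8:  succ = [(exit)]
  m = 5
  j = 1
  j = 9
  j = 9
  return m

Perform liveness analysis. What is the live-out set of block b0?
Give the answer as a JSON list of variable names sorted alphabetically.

Answer: ["p", "s", "u"]

Analysis:
Block summaries:
  b0: def={p,s,u} ue=∅
  b1: def={s,z} ue={s}
  b2: def={s} ue={p,u}
  b3: def={p} ue={p,z}
  b4: def={j,p} ue={p}
  b5: def={j,u} ue=∅
  b6: def={j,m} ue={p}
  b7: def={j,p} ue=∅
  b8: def={j,m} ue=∅

Liveness:
  b0 li=∅ lo={p,s,u}
  b1 li={p,s,u} lo={p,u,z}
  b2 li={p,u,z} lo={p,s,u,z}
  b3 li={p,s,u,z} lo={p,s,u}
  b4 li={p} lo=∅
  b5 li={p,s} lo={p,s,u}
  b6 li={p,s,u} lo={s,u}
  b7 li={s,u} lo={p,s,u}
  b8 li=∅ lo=∅

live-out(b0) = ["p", "s", "u"]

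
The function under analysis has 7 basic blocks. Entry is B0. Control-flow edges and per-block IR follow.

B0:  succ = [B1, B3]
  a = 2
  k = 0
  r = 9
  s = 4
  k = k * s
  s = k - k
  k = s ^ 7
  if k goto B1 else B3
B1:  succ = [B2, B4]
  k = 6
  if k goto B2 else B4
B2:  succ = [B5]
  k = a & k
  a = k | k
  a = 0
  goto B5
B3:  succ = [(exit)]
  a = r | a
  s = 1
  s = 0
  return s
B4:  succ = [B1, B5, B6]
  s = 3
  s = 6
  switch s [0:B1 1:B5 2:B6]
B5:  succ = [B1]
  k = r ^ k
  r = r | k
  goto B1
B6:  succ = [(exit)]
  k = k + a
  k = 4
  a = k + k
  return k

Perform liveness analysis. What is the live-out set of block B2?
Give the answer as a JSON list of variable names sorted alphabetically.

Answer: ["a", "k", "r"]

Derivation:
Per-block:
  B0 def {a,k,r,s} use ∅
  B1 def {k} use ∅
  B2 def {a,k} use {a,k}
  B3 def {a,s} use {a,r}
  B4 def {s} use ∅
  B5 def {k,r} use {k,r}
  B6 def {a,k} use {a,k}

Backward fixpoint:
  B0: in=∅ out={a,r}
  B1: in={a,r} out={a,k,r}
  B2: in={a,k,r} out={a,k,r}
  B3: in={a,r} out=∅
  B4: in={a,k,r} out={a,k,r}
  B5: in={a,k,r} out={a,r}
  B6: in={a,k} out=∅

live-out(B2) = ["a", "k", "r"]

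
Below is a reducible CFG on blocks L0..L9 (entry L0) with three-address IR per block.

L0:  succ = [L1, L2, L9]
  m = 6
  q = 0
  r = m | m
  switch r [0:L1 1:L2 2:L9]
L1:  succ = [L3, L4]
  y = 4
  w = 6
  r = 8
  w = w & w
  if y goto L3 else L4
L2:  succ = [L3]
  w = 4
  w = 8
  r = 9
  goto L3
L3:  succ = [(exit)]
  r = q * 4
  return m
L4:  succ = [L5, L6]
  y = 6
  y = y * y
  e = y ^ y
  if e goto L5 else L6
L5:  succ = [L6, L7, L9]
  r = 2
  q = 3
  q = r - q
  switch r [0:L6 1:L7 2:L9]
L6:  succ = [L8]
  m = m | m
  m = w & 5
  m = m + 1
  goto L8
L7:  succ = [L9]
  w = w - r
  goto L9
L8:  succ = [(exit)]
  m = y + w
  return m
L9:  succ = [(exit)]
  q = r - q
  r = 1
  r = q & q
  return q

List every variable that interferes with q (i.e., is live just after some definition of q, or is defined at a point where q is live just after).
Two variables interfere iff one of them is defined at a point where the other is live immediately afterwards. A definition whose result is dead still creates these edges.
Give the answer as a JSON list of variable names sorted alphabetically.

Per-block:
  L0 def {m,q,r} use ∅
  L1 def {r,w,y} use ∅
  L2 def {r,w} use ∅
  L3 def {r} use {m,q}
  L4 def {e,y} use ∅
  L5 def {q,r} use ∅
  L6 def {m} use {m,w}
  L7 def {w} use {r,w}
  L8 def {m} use {w,y}
  L9 def {q,r} use {q,r}

Backward fixpoint:
  L0: in=∅ out={m,q,r}
  L1: in={m,q} out={m,q,w}
  L2: in={m,q} out={m,q}
  L3: in={m,q} out=∅
  L4: in={m,w} out={m,w,y}
  L5: in={m,w,y} out={m,q,r,w,y}
  L6: in={m,w,y} out={w,y}
  L7: in={q,r,w} out={q,r}
  L8: in={w,y} out=∅
  L9: in={q,r} out=∅

Conflict graph:
  e↔{m,w,y}
  m↔{e,q,r,w,y}
  q↔{m,r,w,y}
  r↔{m,q,w,y}
  w↔{e,m,q,r,y}
  y↔{e,m,q,r,w}

N(q) = ["m", "r", "w", "y"]

Answer: ["m", "r", "w", "y"]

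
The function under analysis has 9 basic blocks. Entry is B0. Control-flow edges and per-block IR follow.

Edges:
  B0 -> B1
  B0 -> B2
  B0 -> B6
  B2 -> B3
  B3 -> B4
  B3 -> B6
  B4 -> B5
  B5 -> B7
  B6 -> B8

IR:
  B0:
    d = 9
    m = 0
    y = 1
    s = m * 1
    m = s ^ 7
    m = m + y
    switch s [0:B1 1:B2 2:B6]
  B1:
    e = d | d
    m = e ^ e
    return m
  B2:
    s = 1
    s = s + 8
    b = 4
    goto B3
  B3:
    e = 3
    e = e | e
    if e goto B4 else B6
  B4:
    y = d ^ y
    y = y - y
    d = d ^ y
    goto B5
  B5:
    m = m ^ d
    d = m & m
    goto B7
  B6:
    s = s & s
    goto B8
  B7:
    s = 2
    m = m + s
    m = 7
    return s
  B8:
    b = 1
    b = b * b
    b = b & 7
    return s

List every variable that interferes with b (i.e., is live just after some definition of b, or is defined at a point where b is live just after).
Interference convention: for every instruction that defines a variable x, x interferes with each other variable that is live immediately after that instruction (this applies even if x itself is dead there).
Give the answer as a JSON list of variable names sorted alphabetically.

Answer: ["d", "m", "s", "y"]

Working:
Block summaries:
  B0: def={d,m,s,y} ue=∅
  B1: def={e,m} ue={d}
  B2: def={b,s} ue=∅
  B3: def={e} ue=∅
  B4: def={d,y} ue={d,y}
  B5: def={d,m} ue={d,m}
  B6: def={s} ue={s}
  B7: def={m,s} ue={m}
  B8: def={b} ue={s}

Live sets:
  B0 li=∅ lo={d,m,s,y}
  B1 li={d} lo=∅
  B2 li={d,m,y} lo={d,m,s,y}
  B3 li={d,m,s,y} lo={d,m,s,y}
  B4 li={d,m,y} lo={d,m}
  B5 li={d,m} lo={m}
  B6 li={s} lo={s}
  B7 li={m} lo=∅
  B8 li={s} lo=∅

Interference:
  b↔{d,m,s,y}
  d↔{b,e,m,s,y}
  e↔{d,m,s,y}
  m↔{b,d,e,s,y}
  s↔{b,d,e,m,y}
  y↔{b,d,e,m,s}

N(b) = ["d", "m", "s", "y"]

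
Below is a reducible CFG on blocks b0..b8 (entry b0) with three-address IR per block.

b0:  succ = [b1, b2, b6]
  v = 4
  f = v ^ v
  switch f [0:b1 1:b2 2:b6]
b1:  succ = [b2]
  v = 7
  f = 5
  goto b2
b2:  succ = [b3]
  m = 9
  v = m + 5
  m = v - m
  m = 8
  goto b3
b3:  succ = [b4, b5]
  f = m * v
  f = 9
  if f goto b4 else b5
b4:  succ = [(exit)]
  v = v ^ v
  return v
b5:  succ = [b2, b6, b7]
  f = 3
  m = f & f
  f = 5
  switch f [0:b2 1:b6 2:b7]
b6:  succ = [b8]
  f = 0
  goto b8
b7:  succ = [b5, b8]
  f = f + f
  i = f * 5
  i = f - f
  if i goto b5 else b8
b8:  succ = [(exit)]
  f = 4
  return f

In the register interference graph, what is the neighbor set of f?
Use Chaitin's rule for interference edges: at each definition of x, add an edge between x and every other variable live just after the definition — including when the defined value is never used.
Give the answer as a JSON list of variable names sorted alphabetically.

Block summaries:
  b0 def {f,v} use ∅
  b1 def {f,v} use ∅
  b2 def {m,v} use ∅
  b3 def {f} use {m,v}
  b4 def {v} use {v}
  b5 def {f,m} use ∅
  b6 def {f} use ∅
  b7 def {f,i} use {f}
  b8 def {f} use ∅

Backward fixpoint:
  live b0: ∅→∅
  live b1: ∅→∅
  live b2: ∅→{m,v}
  live b3: {m,v}→{v}
  live b4: {v}→∅
  live b5: ∅→{f}
  live b6: ∅→∅
  live b7: {f}→∅
  live b8: ∅→∅

Interfere edges:
  f↔{i,v}
  i↔{f}
  m↔{v}
  v↔{f,m}

N(f) = ["i", "v"]

Answer: ["i", "v"]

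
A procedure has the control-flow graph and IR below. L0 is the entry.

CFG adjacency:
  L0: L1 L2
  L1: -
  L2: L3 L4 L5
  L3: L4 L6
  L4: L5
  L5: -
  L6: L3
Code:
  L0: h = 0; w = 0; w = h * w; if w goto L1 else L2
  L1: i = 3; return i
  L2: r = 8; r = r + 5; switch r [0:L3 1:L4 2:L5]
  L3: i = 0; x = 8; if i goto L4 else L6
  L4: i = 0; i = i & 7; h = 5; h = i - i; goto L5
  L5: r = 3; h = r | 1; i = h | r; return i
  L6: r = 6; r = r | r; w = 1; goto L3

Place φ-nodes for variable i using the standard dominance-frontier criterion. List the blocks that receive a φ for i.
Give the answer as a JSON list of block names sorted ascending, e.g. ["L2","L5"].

Answer: ["L3", "L4", "L5"]

Working:
idom tree: L1←L0 L2←L0 L3←L2 L4←L2 L5←L2 L6←L3
Join-block Dom:
  L3: preds {L2,L6}: {L0,L2} ∩ {L0,L2,L3,L6} = {L0,L2}; idom=L2
  L4: preds {L2,L3}: {L0,L2} ∩ {L0,L2,L3} = {L0,L2}; idom=L2
  L5: preds {L2,L4}: {L0,L2} ∩ {L0,L2,L4} = {L0,L2}; idom=L2

DF derivation:
  L3←L2: walk · to L2
  L3←L6: walk L6→L3 to L2
  L4←L2: walk · to L2
  L4←L3: walk L3 to L2
  L5←L2: walk · to L2
  L5←L4: walk L4 to L2
  DF(L0)=∅
  DF(L1)=∅
  DF(L2)=∅
  DF(L3)={L3,L4}
  DF(L4)={L5}
  DF(L5)=∅
  DF(L6)={L3}

φ for i: defs {L1,L3,L4,L5}
  DF⁺ = {L3,L4,L5}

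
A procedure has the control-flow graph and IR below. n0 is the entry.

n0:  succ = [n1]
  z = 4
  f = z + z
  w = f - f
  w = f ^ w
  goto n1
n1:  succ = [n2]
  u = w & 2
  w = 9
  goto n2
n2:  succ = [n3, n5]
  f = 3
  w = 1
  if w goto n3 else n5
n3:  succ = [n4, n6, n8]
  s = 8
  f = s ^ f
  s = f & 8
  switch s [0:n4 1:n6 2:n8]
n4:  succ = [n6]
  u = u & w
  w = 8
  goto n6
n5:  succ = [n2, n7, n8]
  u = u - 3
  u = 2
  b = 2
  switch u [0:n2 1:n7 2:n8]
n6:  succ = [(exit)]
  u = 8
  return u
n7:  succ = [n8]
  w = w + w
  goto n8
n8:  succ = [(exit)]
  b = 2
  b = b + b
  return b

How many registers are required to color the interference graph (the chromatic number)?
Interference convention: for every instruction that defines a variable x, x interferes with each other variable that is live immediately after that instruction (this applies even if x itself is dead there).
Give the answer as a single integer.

Answer: 4

Derivation:
Per-block:
  n0: {f,w,z} / ∅
  n1: {u,w} / {w}
  n2: {f,w} / ∅
  n3: {f,s} / {f}
  n4: {u,w} / {u,w}
  n5: {b,u} / {u}
  n6: {u} / ∅
  n7: {w} / {w}
  n8: {b} / ∅

Backward fixpoint:
  n0: in=∅ out={w}
  n1: in={w} out={u}
  n2: in={u} out={f,u,w}
  n3: in={f,u,w} out={u,w}
  n4: in={u,w} out=∅
  n5: in={u,w} out={u,w}
  n6: in=∅ out=∅
  n7: in={w} out=∅
  n8: in=∅ out=∅

Conflict graph:
  b↔{u,w}
  f↔{s,u,w}
  s↔{f,u,w}
  u↔{b,f,s,w}
  w↔{b,f,s,u}
  z↔∅

Colouring:
  {f,s,u,w} pairwise interfere (4-clique) ⇒ χ ≥ 4
  assign b→c2 f→c2 s→c3 u→c0 w→c1 z→c0 — no edge inside a register ⇒ χ ≤ 4
  χ = 4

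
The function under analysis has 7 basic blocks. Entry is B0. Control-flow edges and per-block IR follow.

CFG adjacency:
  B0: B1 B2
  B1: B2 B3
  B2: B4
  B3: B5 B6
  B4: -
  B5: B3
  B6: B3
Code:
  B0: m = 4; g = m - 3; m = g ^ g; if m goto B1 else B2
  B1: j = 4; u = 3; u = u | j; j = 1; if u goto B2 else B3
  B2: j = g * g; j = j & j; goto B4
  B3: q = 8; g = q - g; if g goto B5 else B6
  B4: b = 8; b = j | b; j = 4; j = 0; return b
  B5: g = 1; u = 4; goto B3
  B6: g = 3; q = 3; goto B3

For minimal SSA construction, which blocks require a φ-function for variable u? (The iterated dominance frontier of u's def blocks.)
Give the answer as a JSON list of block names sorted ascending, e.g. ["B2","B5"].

idom tree: B1←B0 B2←B0 B3←B1 B4←B2 B5←B3 B6←B3
Dom at joins:
  B2: preds {B0,B1}: {B0} ∩ {B0,B1} = {B0}; idom=B0
  B3: preds {B1,B5,B6}: {B0,B1} ∩ {B0,B1,B3,B5} ∩ {B0,B1,B3,B6} = {B0,B1}; idom=B1

Frontier:
  join B2 pred B0: · stop@B0
  join B2 pred B1: B1 stop@B0
  join B3 pred B1: · stop@B1
  join B3 pred B5: B5→B3 stop@B1
  join B3 pred B6: B6→B3 stop@B1
  B0: DF=∅
  B1: DF={B2}
  B2: DF=∅
  B3: DF={B3}
  B4: DF=∅
  B5: DF={B3}
  B6: DF={B3}

φ for u: defs {B1,B5}
  DF⁺ = {B2,B3}

Answer: ["B2", "B3"]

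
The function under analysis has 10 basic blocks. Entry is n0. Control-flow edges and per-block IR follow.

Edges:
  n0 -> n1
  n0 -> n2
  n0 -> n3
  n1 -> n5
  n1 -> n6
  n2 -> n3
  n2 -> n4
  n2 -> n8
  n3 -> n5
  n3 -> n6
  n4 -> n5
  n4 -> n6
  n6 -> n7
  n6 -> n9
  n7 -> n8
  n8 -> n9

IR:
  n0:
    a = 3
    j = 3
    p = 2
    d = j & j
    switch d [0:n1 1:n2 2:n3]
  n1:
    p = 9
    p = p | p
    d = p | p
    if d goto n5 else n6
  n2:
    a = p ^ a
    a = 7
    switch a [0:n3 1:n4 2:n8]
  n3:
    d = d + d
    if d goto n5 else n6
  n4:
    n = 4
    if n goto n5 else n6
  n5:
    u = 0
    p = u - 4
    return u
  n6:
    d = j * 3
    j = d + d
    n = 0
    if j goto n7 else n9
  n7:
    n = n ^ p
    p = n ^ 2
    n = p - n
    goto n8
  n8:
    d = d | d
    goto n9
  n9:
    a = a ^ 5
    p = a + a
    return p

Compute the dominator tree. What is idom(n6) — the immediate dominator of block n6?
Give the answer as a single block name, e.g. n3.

Answer: n0

Analysis:
idom tree: n1←n0 n2←n0 n3←n0 n4←n2 n5←n0 n6←n0 n7←n6 n8←n0 n9←n0
Dom∩ at merges:
  n3: preds {n0,n2}: {n0} ∩ {n0,n2} = {n0}; idom=n0
  n5: preds {n1,n3,n4}: {n0,n1} ∩ {n0,n3} ∩ {n0,n2,n4} = {n0}; idom=n0
  n6: preds {n1,n3,n4}: {n0,n1} ∩ {n0,n3} ∩ {n0,n2,n4} = {n0}; idom=n0
  n8: preds {n2,n7}: {n0,n2} ∩ {n0,n6,n7} = {n0}; idom=n0
  n9: preds {n6,n8}: {n0,n6} ∩ {n0,n8} = {n0}; idom=n0

idom(n6) = n0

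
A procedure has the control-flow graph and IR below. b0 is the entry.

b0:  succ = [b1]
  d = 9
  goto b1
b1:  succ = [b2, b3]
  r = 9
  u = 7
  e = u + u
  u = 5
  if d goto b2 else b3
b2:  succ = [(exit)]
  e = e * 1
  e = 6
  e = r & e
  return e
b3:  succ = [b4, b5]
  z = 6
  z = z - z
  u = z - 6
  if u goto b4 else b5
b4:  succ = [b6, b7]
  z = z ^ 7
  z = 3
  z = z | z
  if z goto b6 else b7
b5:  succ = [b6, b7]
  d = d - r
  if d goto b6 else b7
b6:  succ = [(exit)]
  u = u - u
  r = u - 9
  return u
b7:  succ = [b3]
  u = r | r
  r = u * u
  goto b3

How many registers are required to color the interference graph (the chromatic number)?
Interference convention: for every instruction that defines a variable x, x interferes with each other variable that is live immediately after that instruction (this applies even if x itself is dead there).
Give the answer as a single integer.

Block summaries:
  b0 def {d} use ∅
  b1 def {e,r,u} use {d}
  b2 def {e} use {e,r}
  b3 def {u,z} use ∅
  b4 def {z} use {z}
  b5 def {d} use {d,r}
  b6 def {r,u} use {u}
  b7 def {r,u} use {r}

Live sets:
  b0 li=∅ lo={d}
  b1 li={d} lo={d,e,r}
  b2 li={e,r} lo=∅
  b3 li={d,r} lo={d,r,u,z}
  b4 li={d,r,u,z} lo={d,r,u}
  b5 li={d,r,u} lo={d,r,u}
  b6 li={u} lo=∅
  b7 li={d,r} lo={d,r}

Interfere edges:
  d: {e,r,u,z}
  e: {d,r,u}
  r: {d,e,u,z}
  u: {d,e,r,z}
  z: {d,r,u}

Chromatic number:
  clique {d,e,r,u} ⇒ need ≥ 4
  assign d→R0 e→R3 r→R1 u→R2 z→R3 — no edge inside a register ⇒ χ ≤ 4
  χ = 4

Answer: 4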